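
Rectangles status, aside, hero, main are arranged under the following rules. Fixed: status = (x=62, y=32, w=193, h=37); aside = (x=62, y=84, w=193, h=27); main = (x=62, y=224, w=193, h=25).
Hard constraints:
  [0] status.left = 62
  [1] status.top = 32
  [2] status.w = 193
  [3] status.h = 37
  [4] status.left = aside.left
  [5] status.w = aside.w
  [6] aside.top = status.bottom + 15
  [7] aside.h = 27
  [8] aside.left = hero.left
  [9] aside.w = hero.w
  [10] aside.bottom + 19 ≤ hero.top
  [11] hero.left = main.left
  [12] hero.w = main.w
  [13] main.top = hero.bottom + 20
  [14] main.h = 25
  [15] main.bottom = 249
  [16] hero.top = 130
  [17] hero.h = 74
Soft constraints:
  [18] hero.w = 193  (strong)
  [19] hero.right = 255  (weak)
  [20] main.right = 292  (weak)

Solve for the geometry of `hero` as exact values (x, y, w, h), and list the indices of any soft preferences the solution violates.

1. hero.x = 62  [aside.left = hero.left]
2. hero.w = 193  [aside.w = hero.w]
3. hero.y = 130  [hero.top = 130]
4. hero.h = 74  [hero.h = 74]

hero = (x=62, y=130, w=193, h=74)
violated soft preferences: 20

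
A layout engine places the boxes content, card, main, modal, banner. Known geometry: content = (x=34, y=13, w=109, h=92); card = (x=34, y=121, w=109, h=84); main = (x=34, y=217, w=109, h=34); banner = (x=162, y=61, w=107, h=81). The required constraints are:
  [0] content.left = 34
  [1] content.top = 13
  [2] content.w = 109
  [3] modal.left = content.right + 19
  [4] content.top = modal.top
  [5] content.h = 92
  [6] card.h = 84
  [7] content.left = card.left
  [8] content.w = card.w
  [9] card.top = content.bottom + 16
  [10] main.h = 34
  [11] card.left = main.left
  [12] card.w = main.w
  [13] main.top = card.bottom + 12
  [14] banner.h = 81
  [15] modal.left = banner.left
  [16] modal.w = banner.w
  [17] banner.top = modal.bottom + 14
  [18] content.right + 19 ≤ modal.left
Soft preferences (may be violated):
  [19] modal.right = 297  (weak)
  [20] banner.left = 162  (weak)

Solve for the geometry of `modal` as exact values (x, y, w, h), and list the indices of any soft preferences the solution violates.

modal = (x=162, y=13, w=107, h=34)
violated soft preferences: 19

1. modal.x = 162  [modal.left = content.right + 19]
2. modal.y = 13  [content.top = modal.top]
3. modal.w = 107  [modal.w = banner.w]
4. modal.h = 34  [banner.top = modal.bottom + 14]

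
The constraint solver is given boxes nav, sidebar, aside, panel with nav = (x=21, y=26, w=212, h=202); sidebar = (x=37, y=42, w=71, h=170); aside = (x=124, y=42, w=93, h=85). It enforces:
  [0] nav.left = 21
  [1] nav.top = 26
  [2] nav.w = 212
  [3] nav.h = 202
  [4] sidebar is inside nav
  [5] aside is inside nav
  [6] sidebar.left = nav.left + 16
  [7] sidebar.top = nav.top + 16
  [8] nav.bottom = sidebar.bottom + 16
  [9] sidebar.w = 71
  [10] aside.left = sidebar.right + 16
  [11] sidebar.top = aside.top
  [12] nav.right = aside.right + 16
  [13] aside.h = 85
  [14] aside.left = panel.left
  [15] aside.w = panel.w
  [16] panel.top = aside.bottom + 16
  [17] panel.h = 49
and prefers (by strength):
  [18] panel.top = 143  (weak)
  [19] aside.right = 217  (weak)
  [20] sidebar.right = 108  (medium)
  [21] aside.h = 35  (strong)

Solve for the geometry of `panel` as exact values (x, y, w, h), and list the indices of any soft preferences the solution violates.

1. panel.x = 124  [aside.left = panel.left]
2. panel.w = 93  [aside.w = panel.w]
3. panel.y = 143  [panel.top = aside.bottom + 16]
4. panel.h = 49  [panel.h = 49]

panel = (x=124, y=143, w=93, h=49)
violated soft preferences: 21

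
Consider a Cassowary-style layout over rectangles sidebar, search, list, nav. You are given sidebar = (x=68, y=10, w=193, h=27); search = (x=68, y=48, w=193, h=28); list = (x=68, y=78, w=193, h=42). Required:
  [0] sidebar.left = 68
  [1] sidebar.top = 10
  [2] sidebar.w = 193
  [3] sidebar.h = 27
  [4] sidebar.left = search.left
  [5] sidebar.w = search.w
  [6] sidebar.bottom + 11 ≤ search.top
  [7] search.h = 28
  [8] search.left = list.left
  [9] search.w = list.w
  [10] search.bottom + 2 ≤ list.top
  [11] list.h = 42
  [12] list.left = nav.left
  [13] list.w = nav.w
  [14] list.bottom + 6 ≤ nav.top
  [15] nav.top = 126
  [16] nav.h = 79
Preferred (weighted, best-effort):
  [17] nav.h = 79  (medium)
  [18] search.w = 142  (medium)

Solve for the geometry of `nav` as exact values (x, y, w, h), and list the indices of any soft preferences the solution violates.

1. nav.x = 68  [list.left = nav.left]
2. nav.w = 193  [list.w = nav.w]
3. nav.y = 126  [nav.top = 126]
4. nav.h = 79  [nav.h = 79]

nav = (x=68, y=126, w=193, h=79)
violated soft preferences: 18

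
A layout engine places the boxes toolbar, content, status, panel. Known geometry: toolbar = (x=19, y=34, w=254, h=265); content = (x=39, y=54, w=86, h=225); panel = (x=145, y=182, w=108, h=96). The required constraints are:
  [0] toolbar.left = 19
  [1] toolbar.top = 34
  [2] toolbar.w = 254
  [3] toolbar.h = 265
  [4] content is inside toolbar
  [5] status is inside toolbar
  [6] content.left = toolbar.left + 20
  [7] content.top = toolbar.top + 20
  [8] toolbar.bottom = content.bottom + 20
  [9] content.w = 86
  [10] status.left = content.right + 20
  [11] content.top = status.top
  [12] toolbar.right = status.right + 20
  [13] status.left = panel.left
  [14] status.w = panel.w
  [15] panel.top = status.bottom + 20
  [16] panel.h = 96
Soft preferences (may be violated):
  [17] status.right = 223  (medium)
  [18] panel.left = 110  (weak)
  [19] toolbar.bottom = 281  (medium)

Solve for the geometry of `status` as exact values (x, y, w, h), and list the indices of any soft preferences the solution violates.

status = (x=145, y=54, w=108, h=108)
violated soft preferences: 17, 18, 19

1. status.x = 145  [status.left = content.right + 20]
2. status.y = 54  [content.top = status.top]
3. status.w = 108  [toolbar.right = status.right + 20]
4. status.h = 108  [panel.top = status.bottom + 20]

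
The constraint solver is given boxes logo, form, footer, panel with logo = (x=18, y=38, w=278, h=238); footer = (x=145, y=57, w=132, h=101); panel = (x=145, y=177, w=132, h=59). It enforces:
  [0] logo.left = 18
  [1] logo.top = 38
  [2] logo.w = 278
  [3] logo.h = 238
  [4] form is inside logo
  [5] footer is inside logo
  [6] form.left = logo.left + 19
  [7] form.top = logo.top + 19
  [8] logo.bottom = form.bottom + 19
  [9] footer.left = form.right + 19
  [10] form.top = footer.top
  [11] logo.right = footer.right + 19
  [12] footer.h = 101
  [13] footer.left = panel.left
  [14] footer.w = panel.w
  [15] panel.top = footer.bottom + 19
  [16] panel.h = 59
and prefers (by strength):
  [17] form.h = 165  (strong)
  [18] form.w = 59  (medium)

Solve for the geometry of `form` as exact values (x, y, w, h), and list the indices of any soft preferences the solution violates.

form = (x=37, y=57, w=89, h=200)
violated soft preferences: 17, 18

1. form.x = 37  [form.left = logo.left + 19]
2. form.y = 57  [form.top = logo.top + 19]
3. form.h = 200  [logo.bottom = form.bottom + 19]
4. form.w = 89  [footer.left = form.right + 19]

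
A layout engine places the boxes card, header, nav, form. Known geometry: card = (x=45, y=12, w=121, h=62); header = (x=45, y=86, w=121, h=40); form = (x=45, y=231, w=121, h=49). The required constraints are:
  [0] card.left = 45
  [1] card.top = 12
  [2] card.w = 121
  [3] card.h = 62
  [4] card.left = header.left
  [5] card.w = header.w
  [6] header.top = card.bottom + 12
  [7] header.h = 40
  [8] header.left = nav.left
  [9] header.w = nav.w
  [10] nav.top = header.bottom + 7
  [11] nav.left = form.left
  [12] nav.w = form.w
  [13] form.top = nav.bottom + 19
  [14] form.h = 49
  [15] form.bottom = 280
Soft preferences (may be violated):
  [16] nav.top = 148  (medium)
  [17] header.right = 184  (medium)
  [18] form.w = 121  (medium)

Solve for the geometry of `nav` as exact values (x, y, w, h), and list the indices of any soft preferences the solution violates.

1. nav.x = 45  [header.left = nav.left]
2. nav.w = 121  [header.w = nav.w]
3. nav.y = 133  [nav.top = header.bottom + 7]
4. nav.h = 79  [form.top = nav.bottom + 19]

nav = (x=45, y=133, w=121, h=79)
violated soft preferences: 16, 17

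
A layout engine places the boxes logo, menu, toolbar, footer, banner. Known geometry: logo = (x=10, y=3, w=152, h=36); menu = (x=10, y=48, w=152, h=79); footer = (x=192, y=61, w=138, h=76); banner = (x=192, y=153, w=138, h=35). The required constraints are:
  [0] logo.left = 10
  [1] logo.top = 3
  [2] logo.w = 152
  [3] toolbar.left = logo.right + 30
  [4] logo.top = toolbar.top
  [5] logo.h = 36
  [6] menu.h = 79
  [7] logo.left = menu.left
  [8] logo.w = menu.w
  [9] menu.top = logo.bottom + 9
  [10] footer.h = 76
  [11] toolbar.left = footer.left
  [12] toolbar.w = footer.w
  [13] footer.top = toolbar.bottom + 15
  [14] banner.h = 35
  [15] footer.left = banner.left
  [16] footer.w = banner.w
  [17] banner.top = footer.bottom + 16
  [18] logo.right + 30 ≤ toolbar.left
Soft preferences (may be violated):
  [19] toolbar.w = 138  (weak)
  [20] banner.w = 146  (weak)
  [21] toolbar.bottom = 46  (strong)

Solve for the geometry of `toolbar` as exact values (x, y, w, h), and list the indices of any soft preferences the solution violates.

toolbar = (x=192, y=3, w=138, h=43)
violated soft preferences: 20

1. toolbar.x = 192  [toolbar.left = logo.right + 30]
2. toolbar.y = 3  [logo.top = toolbar.top]
3. toolbar.w = 138  [toolbar.w = footer.w]
4. toolbar.h = 43  [footer.top = toolbar.bottom + 15]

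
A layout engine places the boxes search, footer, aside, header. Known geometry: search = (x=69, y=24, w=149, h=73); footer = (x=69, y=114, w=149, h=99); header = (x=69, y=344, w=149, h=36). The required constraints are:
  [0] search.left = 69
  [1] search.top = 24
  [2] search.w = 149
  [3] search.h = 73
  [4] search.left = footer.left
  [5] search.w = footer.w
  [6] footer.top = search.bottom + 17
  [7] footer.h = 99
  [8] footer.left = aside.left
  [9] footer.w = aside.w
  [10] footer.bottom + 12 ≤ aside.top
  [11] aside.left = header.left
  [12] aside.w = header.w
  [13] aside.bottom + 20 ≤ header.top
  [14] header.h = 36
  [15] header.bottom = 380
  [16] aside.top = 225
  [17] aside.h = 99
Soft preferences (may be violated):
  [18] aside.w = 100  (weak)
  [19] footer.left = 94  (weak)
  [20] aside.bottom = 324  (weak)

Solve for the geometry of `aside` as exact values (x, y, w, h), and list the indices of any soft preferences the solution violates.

aside = (x=69, y=225, w=149, h=99)
violated soft preferences: 18, 19

1. aside.x = 69  [footer.left = aside.left]
2. aside.w = 149  [footer.w = aside.w]
3. aside.y = 225  [aside.top = 225]
4. aside.h = 99  [aside.h = 99]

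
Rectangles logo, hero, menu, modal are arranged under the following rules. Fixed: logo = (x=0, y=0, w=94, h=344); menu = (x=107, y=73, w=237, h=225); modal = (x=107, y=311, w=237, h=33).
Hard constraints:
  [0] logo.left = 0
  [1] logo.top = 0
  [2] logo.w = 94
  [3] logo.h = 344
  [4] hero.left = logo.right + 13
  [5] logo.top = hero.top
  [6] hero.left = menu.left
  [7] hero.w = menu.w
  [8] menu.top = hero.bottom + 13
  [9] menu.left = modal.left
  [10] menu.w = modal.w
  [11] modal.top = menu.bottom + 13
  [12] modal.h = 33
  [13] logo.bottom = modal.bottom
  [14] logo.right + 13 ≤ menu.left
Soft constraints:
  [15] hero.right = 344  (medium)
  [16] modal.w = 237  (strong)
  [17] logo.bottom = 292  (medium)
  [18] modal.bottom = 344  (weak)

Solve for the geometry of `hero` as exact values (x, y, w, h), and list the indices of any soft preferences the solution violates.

hero = (x=107, y=0, w=237, h=60)
violated soft preferences: 17

1. hero.x = 107  [hero.left = logo.right + 13]
2. hero.y = 0  [logo.top = hero.top]
3. hero.w = 237  [hero.w = menu.w]
4. hero.h = 60  [menu.top = hero.bottom + 13]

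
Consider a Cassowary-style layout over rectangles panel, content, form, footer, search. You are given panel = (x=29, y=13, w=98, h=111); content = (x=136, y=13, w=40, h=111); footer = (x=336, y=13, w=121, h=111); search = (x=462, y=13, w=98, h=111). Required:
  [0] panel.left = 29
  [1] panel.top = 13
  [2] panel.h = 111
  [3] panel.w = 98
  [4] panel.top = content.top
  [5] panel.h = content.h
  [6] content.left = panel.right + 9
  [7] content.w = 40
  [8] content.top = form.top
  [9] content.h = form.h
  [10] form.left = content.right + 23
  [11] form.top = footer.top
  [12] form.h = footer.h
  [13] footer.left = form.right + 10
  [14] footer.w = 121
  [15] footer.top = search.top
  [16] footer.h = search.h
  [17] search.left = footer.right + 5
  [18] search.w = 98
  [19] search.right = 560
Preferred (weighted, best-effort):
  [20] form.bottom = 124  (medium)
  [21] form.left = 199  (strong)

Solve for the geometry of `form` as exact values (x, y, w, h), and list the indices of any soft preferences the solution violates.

1. form.y = 13  [content.top = form.top]
2. form.h = 111  [content.h = form.h]
3. form.x = 199  [form.left = content.right + 23]
4. form.w = 127  [footer.left = form.right + 10]

form = (x=199, y=13, w=127, h=111)
violated soft preferences: none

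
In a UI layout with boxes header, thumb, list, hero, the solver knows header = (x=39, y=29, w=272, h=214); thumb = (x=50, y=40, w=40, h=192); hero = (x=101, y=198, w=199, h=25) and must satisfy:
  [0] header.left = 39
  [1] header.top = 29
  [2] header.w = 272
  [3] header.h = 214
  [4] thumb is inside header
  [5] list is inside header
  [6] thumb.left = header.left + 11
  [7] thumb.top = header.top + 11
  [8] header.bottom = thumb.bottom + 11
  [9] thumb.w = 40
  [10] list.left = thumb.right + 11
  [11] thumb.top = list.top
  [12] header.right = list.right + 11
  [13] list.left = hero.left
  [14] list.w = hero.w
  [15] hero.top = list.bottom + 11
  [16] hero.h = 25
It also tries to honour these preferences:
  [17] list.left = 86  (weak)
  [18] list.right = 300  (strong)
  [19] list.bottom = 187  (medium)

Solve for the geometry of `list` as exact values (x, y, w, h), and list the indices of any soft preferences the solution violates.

1. list.x = 101  [list.left = thumb.right + 11]
2. list.y = 40  [thumb.top = list.top]
3. list.w = 199  [header.right = list.right + 11]
4. list.h = 147  [hero.top = list.bottom + 11]

list = (x=101, y=40, w=199, h=147)
violated soft preferences: 17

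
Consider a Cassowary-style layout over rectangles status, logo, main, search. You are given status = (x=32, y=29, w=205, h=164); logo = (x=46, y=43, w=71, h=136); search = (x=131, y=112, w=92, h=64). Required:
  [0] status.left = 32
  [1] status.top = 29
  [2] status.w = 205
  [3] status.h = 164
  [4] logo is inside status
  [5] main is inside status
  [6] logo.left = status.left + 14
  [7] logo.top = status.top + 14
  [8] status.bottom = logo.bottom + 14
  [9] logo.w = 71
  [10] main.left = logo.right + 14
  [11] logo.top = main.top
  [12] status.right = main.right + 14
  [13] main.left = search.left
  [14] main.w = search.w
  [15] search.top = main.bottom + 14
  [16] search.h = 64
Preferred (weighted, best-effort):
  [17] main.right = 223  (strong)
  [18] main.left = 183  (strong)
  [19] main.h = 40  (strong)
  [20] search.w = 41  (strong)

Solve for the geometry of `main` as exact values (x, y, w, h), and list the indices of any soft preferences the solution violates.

1. main.x = 131  [main.left = logo.right + 14]
2. main.y = 43  [logo.top = main.top]
3. main.w = 92  [status.right = main.right + 14]
4. main.h = 55  [search.top = main.bottom + 14]

main = (x=131, y=43, w=92, h=55)
violated soft preferences: 18, 19, 20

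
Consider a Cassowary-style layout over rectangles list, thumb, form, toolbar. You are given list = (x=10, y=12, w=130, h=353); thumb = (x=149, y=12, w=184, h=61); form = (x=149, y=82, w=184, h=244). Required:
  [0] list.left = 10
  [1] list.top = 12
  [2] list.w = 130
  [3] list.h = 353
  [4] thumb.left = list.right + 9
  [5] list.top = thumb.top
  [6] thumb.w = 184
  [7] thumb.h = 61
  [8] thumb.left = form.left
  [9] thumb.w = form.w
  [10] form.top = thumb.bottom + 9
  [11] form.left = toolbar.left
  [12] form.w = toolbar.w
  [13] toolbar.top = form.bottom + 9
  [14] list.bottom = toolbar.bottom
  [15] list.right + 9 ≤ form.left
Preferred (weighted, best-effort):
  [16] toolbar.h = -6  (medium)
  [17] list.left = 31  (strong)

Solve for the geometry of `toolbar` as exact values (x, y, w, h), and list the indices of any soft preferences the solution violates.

toolbar = (x=149, y=335, w=184, h=30)
violated soft preferences: 16, 17

1. toolbar.x = 149  [form.left = toolbar.left]
2. toolbar.w = 184  [form.w = toolbar.w]
3. toolbar.y = 335  [toolbar.top = form.bottom + 9]
4. toolbar.h = 30  [list.bottom = toolbar.bottom]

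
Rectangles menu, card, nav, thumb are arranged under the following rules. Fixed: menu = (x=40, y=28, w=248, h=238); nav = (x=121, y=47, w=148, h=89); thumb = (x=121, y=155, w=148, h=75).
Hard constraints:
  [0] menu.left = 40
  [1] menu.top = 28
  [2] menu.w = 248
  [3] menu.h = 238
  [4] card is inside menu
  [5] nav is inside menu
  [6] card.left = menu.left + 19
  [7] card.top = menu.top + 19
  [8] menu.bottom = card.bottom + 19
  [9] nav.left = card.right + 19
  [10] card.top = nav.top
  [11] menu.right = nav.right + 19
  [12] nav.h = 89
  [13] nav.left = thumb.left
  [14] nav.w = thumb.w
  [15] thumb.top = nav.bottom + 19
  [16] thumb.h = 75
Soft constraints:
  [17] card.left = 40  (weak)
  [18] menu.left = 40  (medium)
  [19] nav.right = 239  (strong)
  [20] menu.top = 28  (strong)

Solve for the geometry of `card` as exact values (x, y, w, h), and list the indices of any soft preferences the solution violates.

card = (x=59, y=47, w=43, h=200)
violated soft preferences: 17, 19

1. card.x = 59  [card.left = menu.left + 19]
2. card.y = 47  [card.top = menu.top + 19]
3. card.h = 200  [menu.bottom = card.bottom + 19]
4. card.w = 43  [nav.left = card.right + 19]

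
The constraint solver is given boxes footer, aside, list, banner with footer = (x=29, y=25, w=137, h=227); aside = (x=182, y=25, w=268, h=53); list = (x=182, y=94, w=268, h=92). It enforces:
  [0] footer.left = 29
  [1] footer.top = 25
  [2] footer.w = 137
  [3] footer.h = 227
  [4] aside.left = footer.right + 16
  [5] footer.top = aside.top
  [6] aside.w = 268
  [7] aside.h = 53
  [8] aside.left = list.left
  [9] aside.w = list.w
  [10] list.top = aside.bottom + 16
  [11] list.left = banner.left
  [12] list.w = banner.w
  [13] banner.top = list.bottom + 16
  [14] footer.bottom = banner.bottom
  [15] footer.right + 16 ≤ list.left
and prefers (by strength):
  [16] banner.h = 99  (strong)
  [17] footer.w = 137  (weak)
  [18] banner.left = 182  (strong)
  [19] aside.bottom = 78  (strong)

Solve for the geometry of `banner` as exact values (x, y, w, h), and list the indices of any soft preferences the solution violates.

banner = (x=182, y=202, w=268, h=50)
violated soft preferences: 16

1. banner.x = 182  [list.left = banner.left]
2. banner.w = 268  [list.w = banner.w]
3. banner.y = 202  [banner.top = list.bottom + 16]
4. banner.h = 50  [footer.bottom = banner.bottom]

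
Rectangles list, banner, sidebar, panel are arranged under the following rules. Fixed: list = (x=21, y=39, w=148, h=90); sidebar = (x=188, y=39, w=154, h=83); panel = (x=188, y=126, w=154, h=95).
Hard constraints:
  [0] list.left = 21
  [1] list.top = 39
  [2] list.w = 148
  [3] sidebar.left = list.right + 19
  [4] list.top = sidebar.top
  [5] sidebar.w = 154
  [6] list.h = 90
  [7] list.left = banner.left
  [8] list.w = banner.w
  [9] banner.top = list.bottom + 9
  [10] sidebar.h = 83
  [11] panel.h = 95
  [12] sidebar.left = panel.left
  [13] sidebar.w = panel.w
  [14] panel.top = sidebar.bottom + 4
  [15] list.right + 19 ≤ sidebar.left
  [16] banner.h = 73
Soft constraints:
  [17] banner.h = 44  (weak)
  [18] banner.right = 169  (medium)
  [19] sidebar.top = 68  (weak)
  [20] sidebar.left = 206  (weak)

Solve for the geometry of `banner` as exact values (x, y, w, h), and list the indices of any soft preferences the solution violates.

1. banner.x = 21  [list.left = banner.left]
2. banner.w = 148  [list.w = banner.w]
3. banner.y = 138  [banner.top = list.bottom + 9]
4. banner.h = 73  [banner.h = 73]

banner = (x=21, y=138, w=148, h=73)
violated soft preferences: 17, 19, 20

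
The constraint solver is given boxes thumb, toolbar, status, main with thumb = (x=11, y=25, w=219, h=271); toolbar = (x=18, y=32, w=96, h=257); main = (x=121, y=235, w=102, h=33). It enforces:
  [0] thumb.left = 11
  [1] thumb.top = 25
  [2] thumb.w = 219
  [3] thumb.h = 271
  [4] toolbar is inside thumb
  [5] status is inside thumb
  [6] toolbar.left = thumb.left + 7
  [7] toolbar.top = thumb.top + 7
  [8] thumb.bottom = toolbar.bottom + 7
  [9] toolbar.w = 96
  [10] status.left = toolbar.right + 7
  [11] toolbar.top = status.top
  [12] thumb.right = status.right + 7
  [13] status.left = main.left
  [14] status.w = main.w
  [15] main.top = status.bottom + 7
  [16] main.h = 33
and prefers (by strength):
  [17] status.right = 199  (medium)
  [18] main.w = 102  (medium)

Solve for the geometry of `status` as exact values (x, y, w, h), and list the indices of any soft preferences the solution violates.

status = (x=121, y=32, w=102, h=196)
violated soft preferences: 17

1. status.x = 121  [status.left = toolbar.right + 7]
2. status.y = 32  [toolbar.top = status.top]
3. status.w = 102  [thumb.right = status.right + 7]
4. status.h = 196  [main.top = status.bottom + 7]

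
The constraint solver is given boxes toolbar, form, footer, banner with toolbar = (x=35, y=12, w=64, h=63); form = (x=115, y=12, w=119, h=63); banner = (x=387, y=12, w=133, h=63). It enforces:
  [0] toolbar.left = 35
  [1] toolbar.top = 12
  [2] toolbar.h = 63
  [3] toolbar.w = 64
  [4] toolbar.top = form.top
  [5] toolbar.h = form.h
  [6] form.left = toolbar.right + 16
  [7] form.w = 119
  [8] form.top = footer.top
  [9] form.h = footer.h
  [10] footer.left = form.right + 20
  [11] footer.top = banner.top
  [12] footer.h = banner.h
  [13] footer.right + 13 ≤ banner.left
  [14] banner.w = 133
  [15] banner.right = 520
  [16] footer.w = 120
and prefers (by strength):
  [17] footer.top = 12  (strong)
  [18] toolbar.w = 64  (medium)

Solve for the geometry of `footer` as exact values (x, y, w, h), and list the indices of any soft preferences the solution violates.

1. footer.y = 12  [form.top = footer.top]
2. footer.h = 63  [form.h = footer.h]
3. footer.x = 254  [footer.left = form.right + 20]
4. footer.w = 120  [footer.w = 120]

footer = (x=254, y=12, w=120, h=63)
violated soft preferences: none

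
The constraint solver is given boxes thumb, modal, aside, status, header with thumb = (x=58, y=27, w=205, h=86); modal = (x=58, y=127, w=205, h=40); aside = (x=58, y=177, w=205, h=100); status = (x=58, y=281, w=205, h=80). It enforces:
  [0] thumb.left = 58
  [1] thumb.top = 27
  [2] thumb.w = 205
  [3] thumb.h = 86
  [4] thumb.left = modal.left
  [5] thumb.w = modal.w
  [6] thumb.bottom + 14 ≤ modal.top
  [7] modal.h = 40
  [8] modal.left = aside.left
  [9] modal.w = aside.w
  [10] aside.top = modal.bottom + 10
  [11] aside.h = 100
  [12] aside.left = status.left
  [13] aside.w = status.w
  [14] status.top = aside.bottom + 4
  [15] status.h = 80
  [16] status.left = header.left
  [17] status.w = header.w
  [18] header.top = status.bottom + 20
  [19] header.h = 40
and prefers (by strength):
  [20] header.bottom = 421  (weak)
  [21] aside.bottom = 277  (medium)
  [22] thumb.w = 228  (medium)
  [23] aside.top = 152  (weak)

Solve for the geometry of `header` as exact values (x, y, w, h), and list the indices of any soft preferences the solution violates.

header = (x=58, y=381, w=205, h=40)
violated soft preferences: 22, 23

1. header.x = 58  [status.left = header.left]
2. header.w = 205  [status.w = header.w]
3. header.y = 381  [header.top = status.bottom + 20]
4. header.h = 40  [header.h = 40]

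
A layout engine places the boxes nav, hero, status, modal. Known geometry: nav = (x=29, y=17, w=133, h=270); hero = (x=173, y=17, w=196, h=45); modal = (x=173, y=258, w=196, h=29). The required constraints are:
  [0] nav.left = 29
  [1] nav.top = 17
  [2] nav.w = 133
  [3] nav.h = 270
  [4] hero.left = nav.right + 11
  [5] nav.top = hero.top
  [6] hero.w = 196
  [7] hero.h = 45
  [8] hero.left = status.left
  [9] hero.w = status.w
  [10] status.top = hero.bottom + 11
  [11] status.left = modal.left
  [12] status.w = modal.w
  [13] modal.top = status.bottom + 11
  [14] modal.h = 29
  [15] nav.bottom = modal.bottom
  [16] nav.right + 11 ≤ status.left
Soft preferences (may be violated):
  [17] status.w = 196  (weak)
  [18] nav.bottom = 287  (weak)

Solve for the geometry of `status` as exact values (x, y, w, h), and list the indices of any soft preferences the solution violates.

status = (x=173, y=73, w=196, h=174)
violated soft preferences: none

1. status.x = 173  [hero.left = status.left]
2. status.w = 196  [hero.w = status.w]
3. status.y = 73  [status.top = hero.bottom + 11]
4. status.h = 174  [modal.top = status.bottom + 11]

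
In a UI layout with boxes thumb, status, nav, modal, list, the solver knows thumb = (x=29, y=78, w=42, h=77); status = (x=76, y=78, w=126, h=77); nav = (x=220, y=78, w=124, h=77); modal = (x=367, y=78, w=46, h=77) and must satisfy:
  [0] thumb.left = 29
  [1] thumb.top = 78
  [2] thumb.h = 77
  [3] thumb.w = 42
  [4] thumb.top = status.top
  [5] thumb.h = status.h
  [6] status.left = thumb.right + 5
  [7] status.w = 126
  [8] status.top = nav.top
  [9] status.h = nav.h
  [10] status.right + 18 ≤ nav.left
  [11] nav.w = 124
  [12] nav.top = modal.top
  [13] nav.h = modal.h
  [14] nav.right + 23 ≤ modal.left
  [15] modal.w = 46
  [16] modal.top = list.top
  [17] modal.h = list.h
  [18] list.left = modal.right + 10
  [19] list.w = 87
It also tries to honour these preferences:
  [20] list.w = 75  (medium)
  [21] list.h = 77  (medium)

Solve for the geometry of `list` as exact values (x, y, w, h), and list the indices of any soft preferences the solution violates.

1. list.y = 78  [modal.top = list.top]
2. list.h = 77  [modal.h = list.h]
3. list.x = 423  [list.left = modal.right + 10]
4. list.w = 87  [list.w = 87]

list = (x=423, y=78, w=87, h=77)
violated soft preferences: 20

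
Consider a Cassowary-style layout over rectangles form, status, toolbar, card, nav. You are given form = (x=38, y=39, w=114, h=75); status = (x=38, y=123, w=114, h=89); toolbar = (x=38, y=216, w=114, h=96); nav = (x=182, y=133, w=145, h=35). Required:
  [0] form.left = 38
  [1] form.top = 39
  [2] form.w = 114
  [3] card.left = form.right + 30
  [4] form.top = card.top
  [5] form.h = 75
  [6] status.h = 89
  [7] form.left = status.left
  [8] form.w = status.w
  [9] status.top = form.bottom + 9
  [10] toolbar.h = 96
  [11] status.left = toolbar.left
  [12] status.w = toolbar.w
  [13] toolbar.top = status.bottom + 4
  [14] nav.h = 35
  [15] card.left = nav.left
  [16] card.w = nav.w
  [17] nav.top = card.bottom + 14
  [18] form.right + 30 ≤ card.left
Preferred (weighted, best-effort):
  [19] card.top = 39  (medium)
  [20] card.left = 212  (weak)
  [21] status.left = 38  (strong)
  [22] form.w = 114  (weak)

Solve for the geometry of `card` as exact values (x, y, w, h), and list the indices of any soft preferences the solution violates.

1. card.x = 182  [card.left = form.right + 30]
2. card.y = 39  [form.top = card.top]
3. card.w = 145  [card.w = nav.w]
4. card.h = 80  [nav.top = card.bottom + 14]

card = (x=182, y=39, w=145, h=80)
violated soft preferences: 20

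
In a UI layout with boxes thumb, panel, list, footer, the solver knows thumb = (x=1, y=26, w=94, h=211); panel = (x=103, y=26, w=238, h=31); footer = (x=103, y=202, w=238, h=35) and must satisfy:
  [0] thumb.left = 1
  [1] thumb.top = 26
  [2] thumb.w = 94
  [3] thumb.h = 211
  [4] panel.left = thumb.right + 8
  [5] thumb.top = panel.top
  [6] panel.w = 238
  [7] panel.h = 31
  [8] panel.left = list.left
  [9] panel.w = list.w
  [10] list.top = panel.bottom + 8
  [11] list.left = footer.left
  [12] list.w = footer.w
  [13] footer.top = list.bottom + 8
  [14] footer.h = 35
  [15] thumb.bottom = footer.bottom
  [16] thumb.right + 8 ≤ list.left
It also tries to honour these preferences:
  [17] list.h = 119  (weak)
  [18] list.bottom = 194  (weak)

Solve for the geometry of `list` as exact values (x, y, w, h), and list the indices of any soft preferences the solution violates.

1. list.x = 103  [panel.left = list.left]
2. list.w = 238  [panel.w = list.w]
3. list.y = 65  [list.top = panel.bottom + 8]
4. list.h = 129  [footer.top = list.bottom + 8]

list = (x=103, y=65, w=238, h=129)
violated soft preferences: 17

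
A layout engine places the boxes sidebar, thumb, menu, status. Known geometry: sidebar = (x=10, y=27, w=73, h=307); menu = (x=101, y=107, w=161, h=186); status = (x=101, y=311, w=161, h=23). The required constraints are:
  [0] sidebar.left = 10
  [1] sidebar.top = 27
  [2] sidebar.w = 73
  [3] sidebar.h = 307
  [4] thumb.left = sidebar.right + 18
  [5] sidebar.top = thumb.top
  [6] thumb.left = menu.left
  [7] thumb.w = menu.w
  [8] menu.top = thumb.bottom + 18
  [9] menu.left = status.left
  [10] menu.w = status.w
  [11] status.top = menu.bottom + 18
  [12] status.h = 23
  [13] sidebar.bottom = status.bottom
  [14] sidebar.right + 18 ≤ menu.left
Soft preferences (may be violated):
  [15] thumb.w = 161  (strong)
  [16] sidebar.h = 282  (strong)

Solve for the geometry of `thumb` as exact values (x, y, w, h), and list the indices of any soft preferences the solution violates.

thumb = (x=101, y=27, w=161, h=62)
violated soft preferences: 16

1. thumb.x = 101  [thumb.left = sidebar.right + 18]
2. thumb.y = 27  [sidebar.top = thumb.top]
3. thumb.w = 161  [thumb.w = menu.w]
4. thumb.h = 62  [menu.top = thumb.bottom + 18]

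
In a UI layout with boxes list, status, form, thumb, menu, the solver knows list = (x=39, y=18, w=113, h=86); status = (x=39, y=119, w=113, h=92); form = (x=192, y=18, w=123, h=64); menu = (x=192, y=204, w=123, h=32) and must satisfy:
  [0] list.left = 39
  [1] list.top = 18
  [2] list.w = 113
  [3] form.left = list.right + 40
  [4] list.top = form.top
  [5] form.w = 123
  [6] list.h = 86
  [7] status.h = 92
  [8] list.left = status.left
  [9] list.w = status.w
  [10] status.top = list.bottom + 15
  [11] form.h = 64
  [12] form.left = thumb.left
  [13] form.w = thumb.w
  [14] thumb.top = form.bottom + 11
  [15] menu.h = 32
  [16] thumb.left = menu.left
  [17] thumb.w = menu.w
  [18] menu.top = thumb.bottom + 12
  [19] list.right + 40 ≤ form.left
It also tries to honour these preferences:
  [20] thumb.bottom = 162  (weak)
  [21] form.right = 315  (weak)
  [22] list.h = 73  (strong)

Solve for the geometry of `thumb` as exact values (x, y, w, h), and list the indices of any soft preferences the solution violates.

thumb = (x=192, y=93, w=123, h=99)
violated soft preferences: 20, 22

1. thumb.x = 192  [form.left = thumb.left]
2. thumb.w = 123  [form.w = thumb.w]
3. thumb.y = 93  [thumb.top = form.bottom + 11]
4. thumb.h = 99  [menu.top = thumb.bottom + 12]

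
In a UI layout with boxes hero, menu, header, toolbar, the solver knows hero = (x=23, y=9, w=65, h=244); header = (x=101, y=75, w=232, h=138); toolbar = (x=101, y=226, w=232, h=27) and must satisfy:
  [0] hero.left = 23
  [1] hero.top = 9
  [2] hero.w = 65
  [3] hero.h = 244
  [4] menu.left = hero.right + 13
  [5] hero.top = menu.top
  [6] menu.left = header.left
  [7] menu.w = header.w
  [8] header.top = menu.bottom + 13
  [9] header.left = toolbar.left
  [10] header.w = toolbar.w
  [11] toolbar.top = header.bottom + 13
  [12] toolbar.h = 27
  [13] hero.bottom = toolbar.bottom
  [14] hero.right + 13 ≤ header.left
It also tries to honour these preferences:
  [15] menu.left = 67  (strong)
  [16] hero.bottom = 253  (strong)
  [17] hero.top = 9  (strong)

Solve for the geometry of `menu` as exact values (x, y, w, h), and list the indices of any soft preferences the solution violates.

menu = (x=101, y=9, w=232, h=53)
violated soft preferences: 15

1. menu.x = 101  [menu.left = hero.right + 13]
2. menu.y = 9  [hero.top = menu.top]
3. menu.w = 232  [menu.w = header.w]
4. menu.h = 53  [header.top = menu.bottom + 13]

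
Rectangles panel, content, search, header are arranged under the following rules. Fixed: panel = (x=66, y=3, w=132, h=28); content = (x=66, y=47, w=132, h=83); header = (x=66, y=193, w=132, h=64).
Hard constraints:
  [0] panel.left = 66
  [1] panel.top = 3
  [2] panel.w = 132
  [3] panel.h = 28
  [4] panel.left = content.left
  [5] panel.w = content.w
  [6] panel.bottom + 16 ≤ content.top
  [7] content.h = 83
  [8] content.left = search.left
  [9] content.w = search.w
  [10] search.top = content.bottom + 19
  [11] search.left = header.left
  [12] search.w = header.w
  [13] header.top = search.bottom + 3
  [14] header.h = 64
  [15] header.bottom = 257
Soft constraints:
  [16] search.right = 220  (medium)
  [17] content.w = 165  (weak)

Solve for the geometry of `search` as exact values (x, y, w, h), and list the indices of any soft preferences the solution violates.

1. search.x = 66  [content.left = search.left]
2. search.w = 132  [content.w = search.w]
3. search.y = 149  [search.top = content.bottom + 19]
4. search.h = 41  [header.top = search.bottom + 3]

search = (x=66, y=149, w=132, h=41)
violated soft preferences: 16, 17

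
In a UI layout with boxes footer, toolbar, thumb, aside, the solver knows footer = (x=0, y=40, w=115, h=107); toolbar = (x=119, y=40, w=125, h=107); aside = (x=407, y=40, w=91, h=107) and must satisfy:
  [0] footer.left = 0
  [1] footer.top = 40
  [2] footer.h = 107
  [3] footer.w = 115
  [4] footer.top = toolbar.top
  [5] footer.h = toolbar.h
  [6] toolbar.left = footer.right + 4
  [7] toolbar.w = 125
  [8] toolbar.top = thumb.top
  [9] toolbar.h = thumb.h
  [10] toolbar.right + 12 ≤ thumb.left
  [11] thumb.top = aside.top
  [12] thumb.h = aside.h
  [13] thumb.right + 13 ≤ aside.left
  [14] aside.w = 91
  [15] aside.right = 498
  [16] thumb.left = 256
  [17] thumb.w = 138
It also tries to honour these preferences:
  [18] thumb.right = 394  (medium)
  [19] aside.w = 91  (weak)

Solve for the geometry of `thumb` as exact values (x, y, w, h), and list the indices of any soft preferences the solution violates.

1. thumb.y = 40  [toolbar.top = thumb.top]
2. thumb.h = 107  [toolbar.h = thumb.h]
3. thumb.x = 256  [thumb.left = 256]
4. thumb.w = 138  [thumb.w = 138]

thumb = (x=256, y=40, w=138, h=107)
violated soft preferences: none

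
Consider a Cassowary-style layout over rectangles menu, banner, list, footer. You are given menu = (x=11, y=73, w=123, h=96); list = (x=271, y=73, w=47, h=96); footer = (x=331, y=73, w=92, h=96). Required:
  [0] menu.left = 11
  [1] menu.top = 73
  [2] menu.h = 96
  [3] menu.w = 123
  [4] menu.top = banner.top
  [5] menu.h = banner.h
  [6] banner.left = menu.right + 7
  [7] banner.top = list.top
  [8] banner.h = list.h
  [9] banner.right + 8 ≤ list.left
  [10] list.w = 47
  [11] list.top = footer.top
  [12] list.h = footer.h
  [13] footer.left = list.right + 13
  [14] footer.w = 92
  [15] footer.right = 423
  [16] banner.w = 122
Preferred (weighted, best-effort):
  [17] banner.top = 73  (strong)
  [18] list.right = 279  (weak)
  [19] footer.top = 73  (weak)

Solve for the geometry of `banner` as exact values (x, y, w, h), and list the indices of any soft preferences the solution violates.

banner = (x=141, y=73, w=122, h=96)
violated soft preferences: 18

1. banner.y = 73  [menu.top = banner.top]
2. banner.h = 96  [menu.h = banner.h]
3. banner.x = 141  [banner.left = menu.right + 7]
4. banner.w = 122  [banner.w = 122]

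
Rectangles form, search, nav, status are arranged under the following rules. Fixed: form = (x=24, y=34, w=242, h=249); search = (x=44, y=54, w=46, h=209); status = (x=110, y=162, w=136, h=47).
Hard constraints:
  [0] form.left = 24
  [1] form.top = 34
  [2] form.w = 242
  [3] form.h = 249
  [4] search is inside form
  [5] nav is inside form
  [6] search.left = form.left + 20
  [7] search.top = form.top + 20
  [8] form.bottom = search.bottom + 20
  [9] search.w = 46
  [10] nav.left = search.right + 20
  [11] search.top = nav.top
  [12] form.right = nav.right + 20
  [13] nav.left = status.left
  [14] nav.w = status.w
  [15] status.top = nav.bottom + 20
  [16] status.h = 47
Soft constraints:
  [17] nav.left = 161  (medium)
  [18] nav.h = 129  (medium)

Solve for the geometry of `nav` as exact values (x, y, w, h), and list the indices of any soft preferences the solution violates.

nav = (x=110, y=54, w=136, h=88)
violated soft preferences: 17, 18

1. nav.x = 110  [nav.left = search.right + 20]
2. nav.y = 54  [search.top = nav.top]
3. nav.w = 136  [form.right = nav.right + 20]
4. nav.h = 88  [status.top = nav.bottom + 20]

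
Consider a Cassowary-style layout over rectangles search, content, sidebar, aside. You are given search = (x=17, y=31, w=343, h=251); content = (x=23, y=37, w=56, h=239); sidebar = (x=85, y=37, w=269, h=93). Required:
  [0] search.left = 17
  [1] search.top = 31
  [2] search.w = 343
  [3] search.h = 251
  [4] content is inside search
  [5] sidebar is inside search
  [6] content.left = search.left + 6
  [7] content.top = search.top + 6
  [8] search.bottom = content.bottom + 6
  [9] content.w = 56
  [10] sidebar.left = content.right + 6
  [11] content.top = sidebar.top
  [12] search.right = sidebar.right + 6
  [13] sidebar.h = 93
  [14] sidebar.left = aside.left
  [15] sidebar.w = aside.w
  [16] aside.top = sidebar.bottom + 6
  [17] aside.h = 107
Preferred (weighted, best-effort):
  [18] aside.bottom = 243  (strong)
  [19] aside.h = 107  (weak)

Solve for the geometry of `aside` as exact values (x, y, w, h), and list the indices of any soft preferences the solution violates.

aside = (x=85, y=136, w=269, h=107)
violated soft preferences: none

1. aside.x = 85  [sidebar.left = aside.left]
2. aside.w = 269  [sidebar.w = aside.w]
3. aside.y = 136  [aside.top = sidebar.bottom + 6]
4. aside.h = 107  [aside.h = 107]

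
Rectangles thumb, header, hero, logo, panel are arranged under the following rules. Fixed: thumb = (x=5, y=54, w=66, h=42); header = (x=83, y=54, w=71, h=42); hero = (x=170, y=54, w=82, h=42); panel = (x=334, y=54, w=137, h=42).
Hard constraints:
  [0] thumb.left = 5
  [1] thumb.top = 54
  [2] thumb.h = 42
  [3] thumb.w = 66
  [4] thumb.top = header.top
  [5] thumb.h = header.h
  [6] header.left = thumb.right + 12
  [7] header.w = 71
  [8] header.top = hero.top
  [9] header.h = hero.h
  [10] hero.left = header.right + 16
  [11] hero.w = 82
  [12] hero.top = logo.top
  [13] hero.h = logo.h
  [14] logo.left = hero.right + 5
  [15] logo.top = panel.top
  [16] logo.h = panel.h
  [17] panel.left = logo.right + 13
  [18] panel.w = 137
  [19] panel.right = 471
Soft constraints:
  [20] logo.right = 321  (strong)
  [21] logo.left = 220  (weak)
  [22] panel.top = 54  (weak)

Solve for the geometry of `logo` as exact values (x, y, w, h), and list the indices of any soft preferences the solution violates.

logo = (x=257, y=54, w=64, h=42)
violated soft preferences: 21

1. logo.y = 54  [hero.top = logo.top]
2. logo.h = 42  [hero.h = logo.h]
3. logo.x = 257  [logo.left = hero.right + 5]
4. logo.w = 64  [panel.left = logo.right + 13]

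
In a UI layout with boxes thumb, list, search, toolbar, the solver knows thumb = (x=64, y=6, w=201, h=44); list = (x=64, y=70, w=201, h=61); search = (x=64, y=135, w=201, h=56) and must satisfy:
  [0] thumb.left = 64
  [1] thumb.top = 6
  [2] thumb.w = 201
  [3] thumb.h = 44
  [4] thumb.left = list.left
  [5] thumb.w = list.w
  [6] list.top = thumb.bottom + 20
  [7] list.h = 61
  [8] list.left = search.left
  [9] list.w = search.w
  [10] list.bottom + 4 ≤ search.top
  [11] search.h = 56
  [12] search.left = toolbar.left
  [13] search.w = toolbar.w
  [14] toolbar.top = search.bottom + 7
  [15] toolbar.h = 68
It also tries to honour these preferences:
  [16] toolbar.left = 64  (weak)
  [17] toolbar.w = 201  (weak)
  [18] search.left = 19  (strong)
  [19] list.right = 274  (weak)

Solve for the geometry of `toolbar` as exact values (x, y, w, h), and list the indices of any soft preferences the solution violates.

1. toolbar.x = 64  [search.left = toolbar.left]
2. toolbar.w = 201  [search.w = toolbar.w]
3. toolbar.y = 198  [toolbar.top = search.bottom + 7]
4. toolbar.h = 68  [toolbar.h = 68]

toolbar = (x=64, y=198, w=201, h=68)
violated soft preferences: 18, 19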